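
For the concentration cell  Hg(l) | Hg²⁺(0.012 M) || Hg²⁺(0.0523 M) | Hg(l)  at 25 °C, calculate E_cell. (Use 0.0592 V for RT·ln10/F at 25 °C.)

0.019 V

Both half-cells are Hg²⁺/Hg, so E°_cell = 0. The concentrated side is the cathode; the cell reaction moves Hg²⁺ from high to low concentration with n = 2.
Q = [Hg²⁺]_dilute/[Hg²⁺]_conc = 0.012/0.0523 = 0.229.
E = 0 − (0.0592/2) log Q = −(0.0592/2)(-0.639) = 0.0189 V.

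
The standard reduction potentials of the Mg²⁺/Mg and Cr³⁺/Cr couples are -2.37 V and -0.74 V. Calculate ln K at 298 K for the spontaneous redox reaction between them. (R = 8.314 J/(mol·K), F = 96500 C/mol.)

ln K = 380.9

E°_cell = -0.74 − (-2.37) = 1.63 V, with n = 6 electrons transferred.
At equilibrium E = 0, so the Nernst equation gives ln K = nFE°/RT = (6)(96500)(1.63)/((8.314)(298)) = 380.93.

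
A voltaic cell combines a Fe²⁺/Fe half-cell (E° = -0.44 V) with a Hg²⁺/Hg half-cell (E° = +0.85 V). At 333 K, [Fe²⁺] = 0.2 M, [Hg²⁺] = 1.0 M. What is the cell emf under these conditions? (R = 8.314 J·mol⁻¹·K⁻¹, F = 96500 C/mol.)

The Hg²⁺/Hg couple has the higher reduction potential and acts as the cathode, so E°_cell = +0.85 − (-0.44) = 1.29 V.
Balancing electrons gives n = 2; the reaction quotient is Q = [Fe²⁺]/[Hg²⁺] = 0.200.
E = E° − (RT/nF) ln Q = 1.29 − (8.314×333)/(2×96500) × (-1.609) = 1.290 + 0.023 = 1.313 V.

1.31 V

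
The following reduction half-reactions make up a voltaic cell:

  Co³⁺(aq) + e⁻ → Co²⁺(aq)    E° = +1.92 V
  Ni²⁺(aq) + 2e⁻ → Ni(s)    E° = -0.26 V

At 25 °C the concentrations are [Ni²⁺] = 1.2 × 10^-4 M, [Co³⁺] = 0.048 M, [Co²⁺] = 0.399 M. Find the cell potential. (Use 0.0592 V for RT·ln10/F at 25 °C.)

The Co³⁺/Co²⁺ couple has the higher reduction potential and acts as the cathode, so E°_cell = +1.92 − (-0.26) = 2.18 V.
Balancing electrons gives n = 2; the reaction quotient is Q = [Ni²⁺]·[Co²⁺]^2/[Co³⁺]^2 = 0.00829.
At 25 °C, E = E° − (0.0592/n) log Q = 2.18 − (0.0592/2)(-2.081) = 2.180 + 0.062 = 2.242 V.

2.24 V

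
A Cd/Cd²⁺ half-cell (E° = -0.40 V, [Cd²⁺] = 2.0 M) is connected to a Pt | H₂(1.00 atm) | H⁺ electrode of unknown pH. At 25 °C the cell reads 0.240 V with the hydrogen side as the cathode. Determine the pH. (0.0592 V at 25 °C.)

pH = 2.55

E°_cell = 0.40 V and n = 2.
log Q = n(E° − E)/0.0592 = 2×(0.40 − 0.240)/0.0592 = 5.405.
With Q = [Cd²⁺]·P(H₂) / [H⁺]^2, solving for [H⁺] gives log[H⁺] = -2.552, so pH = 2.55.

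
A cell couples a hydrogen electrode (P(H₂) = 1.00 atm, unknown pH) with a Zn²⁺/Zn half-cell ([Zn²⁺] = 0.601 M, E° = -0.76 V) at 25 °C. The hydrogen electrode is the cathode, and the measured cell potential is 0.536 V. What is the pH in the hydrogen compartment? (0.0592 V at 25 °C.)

E°_cell = 0.76 V and n = 2.
log Q = n(E° − E)/0.0592 = 2×(0.76 − 0.536)/0.0592 = 7.568.
With Q = [Zn²⁺]·P(H₂) / [H⁺]^2, solving for [H⁺] gives log[H⁺] = -3.894, so pH = 3.89.

pH = 3.89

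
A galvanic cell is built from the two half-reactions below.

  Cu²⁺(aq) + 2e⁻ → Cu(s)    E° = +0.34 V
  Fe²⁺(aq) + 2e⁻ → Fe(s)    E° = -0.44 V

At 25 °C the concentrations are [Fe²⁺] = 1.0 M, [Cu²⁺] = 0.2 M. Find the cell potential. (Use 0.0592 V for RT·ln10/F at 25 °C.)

The Cu²⁺/Cu couple has the higher reduction potential and acts as the cathode, so E°_cell = +0.34 − (-0.44) = 0.78 V.
Balancing electrons gives n = 2; the reaction quotient is Q = [Fe²⁺]/[Cu²⁺] = 5.00.
At 25 °C, E = E° − (0.0592/n) log Q = 0.78 − (0.0592/2)(0.699) = 0.780 − 0.021 = 0.759 V.

0.759 V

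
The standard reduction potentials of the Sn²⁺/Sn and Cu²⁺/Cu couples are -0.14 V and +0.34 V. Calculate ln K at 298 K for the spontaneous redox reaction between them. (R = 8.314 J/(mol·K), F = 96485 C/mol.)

ln K = 37.4

E°_cell = +0.34 − (-0.14) = 0.48 V, with n = 2 electrons transferred.
At equilibrium E = 0, so the Nernst equation gives ln K = nFE°/RT = (2)(96485)(0.48)/((8.314)(298)) = 37.39.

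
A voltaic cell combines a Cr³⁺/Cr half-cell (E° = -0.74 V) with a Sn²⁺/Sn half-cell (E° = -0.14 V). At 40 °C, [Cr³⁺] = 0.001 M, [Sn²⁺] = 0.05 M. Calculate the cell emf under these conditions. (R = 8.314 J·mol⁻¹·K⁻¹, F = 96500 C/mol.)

The Sn²⁺/Sn couple has the higher reduction potential and acts as the cathode, so E°_cell = -0.14 − (-0.74) = 0.60 V.
Balancing electrons gives n = 6; the reaction quotient is Q = [Cr³⁺]^2/[Sn²⁺]^3 = 0.00800.
E = E° − (RT/nF) ln Q = 0.60 − (8.314×313)/(6×96500) × (-4.828) = 0.600 + 0.022 = 0.622 V.

0.622 V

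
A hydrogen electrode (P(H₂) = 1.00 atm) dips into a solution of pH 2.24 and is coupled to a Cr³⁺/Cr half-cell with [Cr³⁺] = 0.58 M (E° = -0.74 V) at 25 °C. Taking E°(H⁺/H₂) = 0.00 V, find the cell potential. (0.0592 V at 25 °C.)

0.61 V

The hydrogen couple is the cathode, so E°_cell = 0.74 V; n = 6.
[H⁺] = 10^(−2.24) = 0.0058 M, and Q = [Cr³⁺]^2·P(H₂)^3 / [H⁺]^6 = 9.27 × 10^12.
E = E° − (0.0592/6) log Q = 0.74 − (0.0592/6)(12.967) = 0.612 V.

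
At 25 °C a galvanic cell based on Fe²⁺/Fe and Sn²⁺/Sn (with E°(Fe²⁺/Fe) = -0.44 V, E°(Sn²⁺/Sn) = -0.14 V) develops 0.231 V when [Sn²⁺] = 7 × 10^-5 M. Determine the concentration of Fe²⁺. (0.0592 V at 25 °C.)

0.015 M

From the Nernst equation, log Q = n(E° − E)/0.0592 = 2(0.30 − 0.231)/0.0592 = 2.331, so Q = 214.
With Q = [Fe²⁺]/[Sn²⁺] and the known concentrations, [Fe²⁺] in the numerator gives [Fe²⁺] = 0.015 M.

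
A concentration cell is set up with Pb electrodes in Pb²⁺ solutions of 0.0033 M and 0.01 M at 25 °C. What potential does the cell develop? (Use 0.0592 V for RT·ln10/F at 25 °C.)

0.014 V

Both half-cells are Pb²⁺/Pb, so E°_cell = 0. The concentrated side is the cathode; the cell reaction moves Pb²⁺ from high to low concentration with n = 2.
Q = [Pb²⁺]_dilute/[Pb²⁺]_conc = 0.0033/0.01 = 0.330.
E = 0 − (0.0592/2) log Q = −(0.0592/2)(-0.481) = 0.0142 V.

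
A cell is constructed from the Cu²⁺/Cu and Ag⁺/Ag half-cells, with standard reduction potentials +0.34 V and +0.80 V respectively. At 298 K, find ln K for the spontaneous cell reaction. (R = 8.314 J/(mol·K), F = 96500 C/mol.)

E°_cell = +0.80 − (+0.34) = 0.46 V, with n = 2 electrons transferred.
At equilibrium E = 0, so the Nernst equation gives ln K = nFE°/RT = (2)(96500)(0.46)/((8.314)(298)) = 35.83.

ln K = 35.8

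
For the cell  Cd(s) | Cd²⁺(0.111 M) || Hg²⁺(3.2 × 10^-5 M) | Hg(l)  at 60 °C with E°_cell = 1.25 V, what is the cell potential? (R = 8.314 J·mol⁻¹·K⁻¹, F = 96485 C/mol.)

1.13 V

Balancing electrons gives n = 2; the reaction quotient is Q = [Cd²⁺]/[Hg²⁺] = 3470.
E = E° − (RT/nF) ln Q = 1.25 − (8.314×333)/(2×96485) × (8.152) = 1.250 − 0.117 = 1.133 V.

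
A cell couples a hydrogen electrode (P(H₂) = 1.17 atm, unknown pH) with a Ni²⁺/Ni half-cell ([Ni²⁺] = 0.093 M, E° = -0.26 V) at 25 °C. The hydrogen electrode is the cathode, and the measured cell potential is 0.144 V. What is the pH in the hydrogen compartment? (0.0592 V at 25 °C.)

E°_cell = 0.26 V and n = 2.
log Q = n(E° − E)/0.0592 = 2×(0.26 − 0.144)/0.0592 = 3.919.
With Q = [Ni²⁺]·P(H₂) / [H⁺]^2, solving for [H⁺] gives log[H⁺] = -2.441, so pH = 2.44.

pH = 2.44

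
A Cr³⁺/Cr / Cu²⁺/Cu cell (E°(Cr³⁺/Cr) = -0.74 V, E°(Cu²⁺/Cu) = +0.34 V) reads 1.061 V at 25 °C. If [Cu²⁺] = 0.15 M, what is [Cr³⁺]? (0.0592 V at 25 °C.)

From the Nernst equation, log Q = n(E° − E)/0.0592 = 6(1.08 − 1.061)/0.0592 = 1.926, so Q = 84.3.
With Q = [Cr³⁺]^2/[Cu²⁺]^3 and the known concentrations, [Cr³⁺]^2 in the numerator gives [Cr³⁺] = 0.53 M.

0.53 M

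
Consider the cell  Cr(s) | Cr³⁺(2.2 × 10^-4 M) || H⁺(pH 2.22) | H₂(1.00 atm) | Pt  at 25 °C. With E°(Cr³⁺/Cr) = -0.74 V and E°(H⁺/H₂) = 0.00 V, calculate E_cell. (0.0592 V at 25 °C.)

0.68 V

The hydrogen couple is the cathode, so E°_cell = 0.74 V; n = 6.
[H⁺] = 10^(−2.22) = 0.0060 M, and Q = [Cr³⁺]^2·P(H₂)^3 / [H⁺]^6 = 1.01 × 10^6.
E = E° − (0.0592/6) log Q = 0.74 − (0.0592/6)(6.005) = 0.681 V.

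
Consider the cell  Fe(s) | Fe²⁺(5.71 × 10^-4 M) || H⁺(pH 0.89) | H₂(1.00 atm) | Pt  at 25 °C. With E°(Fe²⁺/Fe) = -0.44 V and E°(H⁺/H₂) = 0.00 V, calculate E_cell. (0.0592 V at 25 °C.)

0.48 V

The hydrogen couple is the cathode, so E°_cell = 0.44 V; n = 2.
[H⁺] = 10^(−0.89) = 0.13 M, and Q = [Fe²⁺]·P(H₂) / [H⁺]^2 = 0.0344.
E = E° − (0.0592/2) log Q = 0.44 − (0.0592/2)(-1.463) = 0.483 V.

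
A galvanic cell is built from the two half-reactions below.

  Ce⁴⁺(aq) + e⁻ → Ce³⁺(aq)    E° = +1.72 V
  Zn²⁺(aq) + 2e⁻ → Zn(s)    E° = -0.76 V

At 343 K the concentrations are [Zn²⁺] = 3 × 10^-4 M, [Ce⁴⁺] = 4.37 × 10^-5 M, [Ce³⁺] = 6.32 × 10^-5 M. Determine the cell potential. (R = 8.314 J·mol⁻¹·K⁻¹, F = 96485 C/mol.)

The Ce⁴⁺/Ce³⁺ couple has the higher reduction potential and acts as the cathode, so E°_cell = +1.72 − (-0.76) = 2.48 V.
Balancing electrons gives n = 2; the reaction quotient is Q = [Zn²⁺]·[Ce³⁺]^2/[Ce⁴⁺]^2 = 6.27 × 10^-4.
E = E° − (RT/nF) ln Q = 2.48 − (8.314×343)/(2×96485) × (-7.374) = 2.480 + 0.109 = 2.589 V.

2.59 V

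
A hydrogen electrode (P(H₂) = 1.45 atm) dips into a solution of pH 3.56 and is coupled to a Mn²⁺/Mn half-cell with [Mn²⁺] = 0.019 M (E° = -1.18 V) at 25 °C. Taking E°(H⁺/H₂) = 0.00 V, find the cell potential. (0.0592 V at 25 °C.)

1.02 V

The hydrogen couple is the cathode, so E°_cell = 1.18 V; n = 2.
[H⁺] = 10^(−3.56) = 2.8 × 10^-4 M, and Q = [Mn²⁺]·P(H₂) / [H⁺]^2 = 3.63 × 10^5.
E = E° − (0.0592/2) log Q = 1.18 − (0.0592/2)(5.560) = 1.015 V.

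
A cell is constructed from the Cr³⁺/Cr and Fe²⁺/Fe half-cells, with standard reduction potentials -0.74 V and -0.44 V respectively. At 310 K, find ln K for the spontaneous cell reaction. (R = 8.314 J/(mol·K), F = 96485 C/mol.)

E°_cell = -0.44 − (-0.74) = 0.30 V, with n = 6 electrons transferred.
At equilibrium E = 0, so the Nernst equation gives ln K = nFE°/RT = (6)(96485)(0.30)/((8.314)(310)) = 67.38.

ln K = 67.4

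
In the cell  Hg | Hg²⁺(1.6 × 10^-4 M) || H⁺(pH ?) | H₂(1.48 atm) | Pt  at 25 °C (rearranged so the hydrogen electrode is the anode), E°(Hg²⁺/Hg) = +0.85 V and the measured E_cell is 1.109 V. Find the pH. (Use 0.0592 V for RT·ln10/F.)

E°_cell = 0.85 V and n = 2.
log Q = n(E° − E)/0.0592 = 2×(0.85 − 1.109)/0.0592 = -8.750.
With Q = [H⁺]^2 / ([Hg²⁺]·P(H₂)), solving for [H⁺] gives log[H⁺] = -6.188, so pH = 6.19.

pH = 6.19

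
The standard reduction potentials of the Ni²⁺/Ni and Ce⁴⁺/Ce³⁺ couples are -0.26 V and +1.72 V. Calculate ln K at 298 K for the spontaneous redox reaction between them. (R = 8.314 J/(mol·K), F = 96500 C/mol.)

E°_cell = +1.72 − (-0.26) = 1.98 V, with n = 2 electrons transferred.
At equilibrium E = 0, so the Nernst equation gives ln K = nFE°/RT = (2)(96500)(1.98)/((8.314)(298)) = 154.24.

ln K = 154.2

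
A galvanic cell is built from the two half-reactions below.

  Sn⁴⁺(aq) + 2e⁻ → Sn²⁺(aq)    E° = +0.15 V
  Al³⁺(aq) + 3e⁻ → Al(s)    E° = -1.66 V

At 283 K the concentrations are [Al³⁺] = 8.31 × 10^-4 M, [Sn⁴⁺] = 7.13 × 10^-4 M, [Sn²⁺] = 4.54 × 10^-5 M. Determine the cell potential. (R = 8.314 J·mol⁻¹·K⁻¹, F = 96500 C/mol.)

1.90 V

The Sn⁴⁺/Sn²⁺ couple has the higher reduction potential and acts as the cathode, so E°_cell = +0.15 − (-1.66) = 1.81 V.
Balancing electrons gives n = 6; the reaction quotient is Q = [Al³⁺]^2·[Sn²⁺]^3/[Sn⁴⁺]^3 = 1.78 × 10^-10.
E = E° − (RT/nF) ln Q = 1.81 − (8.314×283)/(6×96500) × (-22.448) = 1.810 + 0.091 = 1.901 V.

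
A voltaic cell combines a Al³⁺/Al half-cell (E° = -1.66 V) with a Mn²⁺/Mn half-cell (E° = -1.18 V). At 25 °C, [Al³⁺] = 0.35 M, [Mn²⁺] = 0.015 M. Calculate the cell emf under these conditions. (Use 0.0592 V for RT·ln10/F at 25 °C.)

0.435 V

The Mn²⁺/Mn couple has the higher reduction potential and acts as the cathode, so E°_cell = -1.18 − (-1.66) = 0.48 V.
Balancing electrons gives n = 6; the reaction quotient is Q = [Al³⁺]^2/[Mn²⁺]^3 = 3.63 × 10^4.
At 25 °C, E = E° − (0.0592/n) log Q = 0.48 − (0.0592/6)(4.560) = 0.480 − 0.045 = 0.435 V.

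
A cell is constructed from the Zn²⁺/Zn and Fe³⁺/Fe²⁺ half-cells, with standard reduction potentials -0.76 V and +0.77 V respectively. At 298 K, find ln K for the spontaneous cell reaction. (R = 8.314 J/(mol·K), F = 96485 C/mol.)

ln K = 119.2

E°_cell = +0.77 − (-0.76) = 1.53 V, with n = 2 electrons transferred.
At equilibrium E = 0, so the Nernst equation gives ln K = nFE°/RT = (2)(96485)(1.53)/((8.314)(298)) = 119.17.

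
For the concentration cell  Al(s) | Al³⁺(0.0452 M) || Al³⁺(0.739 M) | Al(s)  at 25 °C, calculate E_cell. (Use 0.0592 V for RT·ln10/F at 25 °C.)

0.024 V

Both half-cells are Al³⁺/Al, so E°_cell = 0. The concentrated side is the cathode; the cell reaction moves Al³⁺ from high to low concentration with n = 3.
Q = [Al³⁺]_dilute/[Al³⁺]_conc = 0.0452/0.739 = 0.0612.
E = 0 − (0.0592/3) log Q = −(0.0592/3)(-1.214) = 0.0240 V.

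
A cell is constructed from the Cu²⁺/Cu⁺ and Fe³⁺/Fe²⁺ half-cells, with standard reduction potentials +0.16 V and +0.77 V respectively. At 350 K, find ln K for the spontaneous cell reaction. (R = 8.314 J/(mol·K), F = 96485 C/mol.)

E°_cell = +0.77 − (+0.16) = 0.61 V, with n = 1 electron transferred.
At equilibrium E = 0, so the Nernst equation gives ln K = nFE°/RT = (1)(96485)(0.61)/((8.314)(350)) = 20.23.

ln K = 20.2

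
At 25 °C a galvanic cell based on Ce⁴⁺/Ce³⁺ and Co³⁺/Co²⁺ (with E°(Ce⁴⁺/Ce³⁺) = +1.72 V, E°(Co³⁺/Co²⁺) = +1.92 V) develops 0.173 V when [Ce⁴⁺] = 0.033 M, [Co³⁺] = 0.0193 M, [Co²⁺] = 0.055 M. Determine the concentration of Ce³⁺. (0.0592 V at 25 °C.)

0.033 M

From the Nernst equation, log Q = n(E° − E)/0.0592 = 1(0.20 − 0.173)/0.0592 = 0.456, so Q = 2.86.
With Q = [Ce⁴⁺]·[Co²⁺]/([Ce³⁺]·[Co³⁺]) and the known concentrations, [Ce³⁺] in the denominator gives [Ce³⁺] = 0.033 M.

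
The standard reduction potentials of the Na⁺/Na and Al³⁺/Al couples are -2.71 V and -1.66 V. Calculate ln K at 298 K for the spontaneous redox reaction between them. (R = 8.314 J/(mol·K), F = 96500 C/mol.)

E°_cell = -1.66 − (-2.71) = 1.05 V, with n = 3 electrons transferred.
At equilibrium E = 0, so the Nernst equation gives ln K = nFE°/RT = (3)(96500)(1.05)/((8.314)(298)) = 122.69.

ln K = 122.7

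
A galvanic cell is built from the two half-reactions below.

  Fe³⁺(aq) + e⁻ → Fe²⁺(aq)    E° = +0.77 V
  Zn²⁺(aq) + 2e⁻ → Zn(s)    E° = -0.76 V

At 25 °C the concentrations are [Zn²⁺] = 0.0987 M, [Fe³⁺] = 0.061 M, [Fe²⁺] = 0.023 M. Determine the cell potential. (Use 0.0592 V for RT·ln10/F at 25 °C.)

The Fe³⁺/Fe²⁺ couple has the higher reduction potential and acts as the cathode, so E°_cell = +0.77 − (-0.76) = 1.53 V.
Balancing electrons gives n = 2; the reaction quotient is Q = [Zn²⁺]·[Fe²⁺]^2/[Fe³⁺]^2 = 0.0140.
At 25 °C, E = E° − (0.0592/n) log Q = 1.53 − (0.0592/2)(-1.853) = 1.530 + 0.055 = 1.585 V.

1.58 V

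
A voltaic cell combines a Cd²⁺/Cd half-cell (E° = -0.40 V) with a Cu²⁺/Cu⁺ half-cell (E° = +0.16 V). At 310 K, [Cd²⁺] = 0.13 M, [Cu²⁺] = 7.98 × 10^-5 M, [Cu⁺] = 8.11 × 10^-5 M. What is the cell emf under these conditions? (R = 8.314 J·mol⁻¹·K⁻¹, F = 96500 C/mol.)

The Cu²⁺/Cu⁺ couple has the higher reduction potential and acts as the cathode, so E°_cell = +0.16 − (-0.40) = 0.56 V.
Balancing electrons gives n = 2; the reaction quotient is Q = [Cd²⁺]·[Cu⁺]^2/[Cu²⁺]^2 = 0.134.
E = E° − (RT/nF) ln Q = 0.56 − (8.314×310)/(2×96500) × (-2.008) = 0.560 + 0.027 = 0.587 V.

0.587 V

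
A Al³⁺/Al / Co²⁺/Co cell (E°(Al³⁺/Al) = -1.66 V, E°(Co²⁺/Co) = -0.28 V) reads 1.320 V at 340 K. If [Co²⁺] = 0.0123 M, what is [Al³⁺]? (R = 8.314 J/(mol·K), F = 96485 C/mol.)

From the Nernst equation, ln Q = nF(E° − E)/RT = 6×96485×(1.38 − 1.320)/(8.314×340) = 12.288, so Q = 2.17 × 10^5.
With Q = [Al³⁺]^2/[Co²⁺]^3 and the known concentrations, [Al³⁺]^2 in the numerator gives [Al³⁺] = 0.64 M.

0.64 M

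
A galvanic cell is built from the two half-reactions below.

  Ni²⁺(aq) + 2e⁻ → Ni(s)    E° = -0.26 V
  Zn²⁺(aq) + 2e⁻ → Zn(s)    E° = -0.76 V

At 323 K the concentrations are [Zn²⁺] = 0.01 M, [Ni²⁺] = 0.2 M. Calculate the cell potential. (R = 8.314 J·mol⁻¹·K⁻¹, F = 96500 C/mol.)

0.542 V

The Ni²⁺/Ni couple has the higher reduction potential and acts as the cathode, so E°_cell = -0.26 − (-0.76) = 0.50 V.
Balancing electrons gives n = 2; the reaction quotient is Q = [Zn²⁺]/[Ni²⁺] = 0.0500.
E = E° − (RT/nF) ln Q = 0.50 − (8.314×323)/(2×96500) × (-2.996) = 0.500 + 0.042 = 0.542 V.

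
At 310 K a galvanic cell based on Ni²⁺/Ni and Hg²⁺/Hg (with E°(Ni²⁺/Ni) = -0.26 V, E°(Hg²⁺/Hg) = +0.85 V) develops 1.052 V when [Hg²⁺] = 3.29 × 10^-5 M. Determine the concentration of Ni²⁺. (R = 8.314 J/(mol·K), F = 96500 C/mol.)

From the Nernst equation, ln Q = nF(E° − E)/RT = 2×96500×(1.11 − 1.052)/(8.314×310) = 4.343, so Q = 77.0.
With Q = [Ni²⁺]/[Hg²⁺] and the known concentrations, [Ni²⁺] in the numerator gives [Ni²⁺] = 0.0025 M.

0.0025 M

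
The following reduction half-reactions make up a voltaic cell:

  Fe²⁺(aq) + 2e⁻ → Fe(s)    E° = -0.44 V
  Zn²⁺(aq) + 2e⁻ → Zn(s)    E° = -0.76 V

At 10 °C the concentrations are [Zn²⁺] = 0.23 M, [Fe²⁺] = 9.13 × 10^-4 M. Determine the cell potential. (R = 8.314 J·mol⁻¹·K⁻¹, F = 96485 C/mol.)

0.253 V

The Fe²⁺/Fe couple has the higher reduction potential and acts as the cathode, so E°_cell = -0.44 − (-0.76) = 0.32 V.
Balancing electrons gives n = 2; the reaction quotient is Q = [Zn²⁺]/[Fe²⁺] = 252.
E = E° − (RT/nF) ln Q = 0.32 − (8.314×283)/(2×96485) × (5.529) = 0.320 − 0.067 = 0.253 V.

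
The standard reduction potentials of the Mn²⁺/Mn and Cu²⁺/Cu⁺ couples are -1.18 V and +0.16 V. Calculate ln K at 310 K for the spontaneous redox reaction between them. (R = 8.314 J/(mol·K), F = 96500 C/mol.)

E°_cell = +0.16 − (-1.18) = 1.34 V, with n = 2 electrons transferred.
At equilibrium E = 0, so the Nernst equation gives ln K = nFE°/RT = (2)(96500)(1.34)/((8.314)(310)) = 100.34.

ln K = 100.3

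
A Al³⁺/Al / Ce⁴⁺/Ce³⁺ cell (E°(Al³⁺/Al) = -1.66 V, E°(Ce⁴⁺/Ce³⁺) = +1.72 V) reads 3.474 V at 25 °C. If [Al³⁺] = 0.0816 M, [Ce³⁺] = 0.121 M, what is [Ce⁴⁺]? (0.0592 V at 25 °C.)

2.0 M

From the Nernst equation, log Q = n(E° − E)/0.0592 = 3(3.38 − 3.474)/0.0592 = -4.764, so Q = 1.72 × 10^-5.
With Q = [Al³⁺]·[Ce³⁺]^3/[Ce⁴⁺]^3 and the known concentrations, [Ce⁴⁺]^3 in the denominator gives [Ce⁴⁺] = 2.0 M.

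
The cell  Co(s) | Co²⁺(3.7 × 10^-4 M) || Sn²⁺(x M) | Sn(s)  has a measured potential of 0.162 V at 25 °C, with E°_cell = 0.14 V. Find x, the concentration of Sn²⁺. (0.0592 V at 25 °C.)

From the Nernst equation, log Q = n(E° − E)/0.0592 = 2(0.14 − 0.162)/0.0592 = -0.743, so Q = 0.181.
With Q = [Co²⁺]/[Sn²⁺] and the known concentrations, [Sn²⁺] in the denominator gives [Sn²⁺] = 0.002 M.

0.002 M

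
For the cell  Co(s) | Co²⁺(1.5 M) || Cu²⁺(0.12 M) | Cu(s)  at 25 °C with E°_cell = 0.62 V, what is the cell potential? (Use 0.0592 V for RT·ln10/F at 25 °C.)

0.588 V

Balancing electrons gives n = 2; the reaction quotient is Q = [Co²⁺]/[Cu²⁺] = 12.5.
At 25 °C, E = E° − (0.0592/n) log Q = 0.62 − (0.0592/2)(1.097) = 0.620 − 0.032 = 0.588 V.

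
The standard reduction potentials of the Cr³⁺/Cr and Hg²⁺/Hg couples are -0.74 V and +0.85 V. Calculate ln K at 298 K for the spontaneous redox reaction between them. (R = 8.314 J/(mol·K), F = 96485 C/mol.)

ln K = 371.5

E°_cell = +0.85 − (-0.74) = 1.59 V, with n = 6 electrons transferred.
At equilibrium E = 0, so the Nernst equation gives ln K = nFE°/RT = (6)(96485)(1.59)/((8.314)(298)) = 371.52.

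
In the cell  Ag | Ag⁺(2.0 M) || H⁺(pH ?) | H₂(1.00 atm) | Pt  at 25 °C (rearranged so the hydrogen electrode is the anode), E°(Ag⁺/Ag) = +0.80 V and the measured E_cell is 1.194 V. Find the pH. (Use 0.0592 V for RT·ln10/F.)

E°_cell = 0.80 V and n = 2.
log Q = n(E° − E)/0.0592 = 2×(0.80 − 1.194)/0.0592 = -13.311.
With Q = [H⁺]^2 / ([Ag⁺]^2·P(H₂)), solving for [H⁺] gives log[H⁺] = -6.354, so pH = 6.35.

pH = 6.35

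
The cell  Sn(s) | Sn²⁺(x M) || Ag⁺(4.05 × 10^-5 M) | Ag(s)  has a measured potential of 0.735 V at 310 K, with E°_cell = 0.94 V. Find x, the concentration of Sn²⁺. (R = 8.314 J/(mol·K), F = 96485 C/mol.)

0.0076 M

From the Nernst equation, ln Q = nF(E° − E)/RT = 2×96485×(0.94 − 0.735)/(8.314×310) = 15.349, so Q = 4.63 × 10^6.
With Q = [Sn²⁺]/[Ag⁺]^2 and the known concentrations, [Sn²⁺] in the numerator gives [Sn²⁺] = 0.0076 M.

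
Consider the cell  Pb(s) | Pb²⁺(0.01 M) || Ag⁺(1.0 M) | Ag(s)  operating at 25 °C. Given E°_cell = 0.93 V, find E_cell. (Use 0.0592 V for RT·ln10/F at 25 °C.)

0.989 V

Balancing electrons gives n = 2; the reaction quotient is Q = [Pb²⁺]/[Ag⁺]^2 = 0.0100.
At 25 °C, E = E° − (0.0592/n) log Q = 0.93 − (0.0592/2)(-2.000) = 0.930 + 0.059 = 0.989 V.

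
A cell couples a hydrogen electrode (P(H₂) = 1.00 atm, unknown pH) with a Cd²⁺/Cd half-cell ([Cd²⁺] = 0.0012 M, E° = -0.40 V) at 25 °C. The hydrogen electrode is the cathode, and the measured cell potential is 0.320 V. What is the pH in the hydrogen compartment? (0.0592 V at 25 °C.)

pH = 2.81

E°_cell = 0.40 V and n = 2.
log Q = n(E° − E)/0.0592 = 2×(0.40 − 0.320)/0.0592 = 2.703.
With Q = [Cd²⁺]·P(H₂) / [H⁺]^2, solving for [H⁺] gives log[H⁺] = -2.812, so pH = 2.81.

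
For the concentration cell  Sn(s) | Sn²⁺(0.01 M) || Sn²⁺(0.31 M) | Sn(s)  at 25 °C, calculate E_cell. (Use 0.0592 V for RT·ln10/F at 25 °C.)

Both half-cells are Sn²⁺/Sn, so E°_cell = 0. The concentrated side is the cathode; the cell reaction moves Sn²⁺ from high to low concentration with n = 2.
Q = [Sn²⁺]_dilute/[Sn²⁺]_conc = 0.01/0.31 = 0.0323.
E = 0 − (0.0592/2) log Q = −(0.0592/2)(-1.491) = 0.0441 V.

0.044 V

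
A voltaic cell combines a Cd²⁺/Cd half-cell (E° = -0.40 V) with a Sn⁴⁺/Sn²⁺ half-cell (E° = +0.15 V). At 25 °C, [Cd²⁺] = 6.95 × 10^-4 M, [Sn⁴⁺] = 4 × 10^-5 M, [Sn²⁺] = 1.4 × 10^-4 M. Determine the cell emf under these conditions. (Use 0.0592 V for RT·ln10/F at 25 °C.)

0.627 V

The Sn⁴⁺/Sn²⁺ couple has the higher reduction potential and acts as the cathode, so E°_cell = +0.15 − (-0.40) = 0.55 V.
Balancing electrons gives n = 2; the reaction quotient is Q = [Cd²⁺]·[Sn²⁺]/[Sn⁴⁺] = 0.00243.
At 25 °C, E = E° − (0.0592/n) log Q = 0.55 − (0.0592/2)(-2.614) = 0.550 + 0.077 = 0.627 V.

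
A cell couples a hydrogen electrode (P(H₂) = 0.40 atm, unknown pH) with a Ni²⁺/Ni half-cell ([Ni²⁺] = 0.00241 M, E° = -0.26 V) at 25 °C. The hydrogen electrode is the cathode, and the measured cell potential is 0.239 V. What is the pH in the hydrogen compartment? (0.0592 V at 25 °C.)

pH = 1.86

E°_cell = 0.26 V and n = 2.
log Q = n(E° − E)/0.0592 = 2×(0.26 − 0.239)/0.0592 = 0.709.
With Q = [Ni²⁺]·P(H₂) / [H⁺]^2, solving for [H⁺] gives log[H⁺] = -1.863, so pH = 1.86.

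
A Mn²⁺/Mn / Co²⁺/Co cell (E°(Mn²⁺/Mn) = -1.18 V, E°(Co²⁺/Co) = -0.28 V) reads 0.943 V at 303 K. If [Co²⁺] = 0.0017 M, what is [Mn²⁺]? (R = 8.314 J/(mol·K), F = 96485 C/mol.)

6.3 × 10^-5 M

From the Nernst equation, ln Q = nF(E° − E)/RT = 2×96485×(0.90 − 0.943)/(8.314×303) = -3.294, so Q = 0.0371.
With Q = [Mn²⁺]/[Co²⁺] and the known concentrations, [Mn²⁺] in the numerator gives [Mn²⁺] = 6.3 × 10^-5 M.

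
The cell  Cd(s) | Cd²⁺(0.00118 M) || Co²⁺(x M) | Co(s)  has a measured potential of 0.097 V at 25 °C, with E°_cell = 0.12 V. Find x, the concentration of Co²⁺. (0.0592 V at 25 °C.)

2 × 10^-4 M

From the Nernst equation, log Q = n(E° − E)/0.0592 = 2(0.12 − 0.097)/0.0592 = 0.777, so Q = 5.98.
With Q = [Cd²⁺]/[Co²⁺] and the known concentrations, [Co²⁺] in the denominator gives [Co²⁺] = 2 × 10^-4 M.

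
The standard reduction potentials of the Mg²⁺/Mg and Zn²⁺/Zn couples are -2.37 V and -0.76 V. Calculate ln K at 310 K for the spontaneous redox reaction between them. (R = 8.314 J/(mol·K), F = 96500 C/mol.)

E°_cell = -0.76 − (-2.37) = 1.61 V, with n = 2 electrons transferred.
At equilibrium E = 0, so the Nernst equation gives ln K = nFE°/RT = (2)(96500)(1.61)/((8.314)(310)) = 120.56.

ln K = 120.6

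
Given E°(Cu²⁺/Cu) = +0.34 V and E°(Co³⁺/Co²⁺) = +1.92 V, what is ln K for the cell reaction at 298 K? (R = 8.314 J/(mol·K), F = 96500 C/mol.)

E°_cell = +1.92 − (+0.34) = 1.58 V, with n = 2 electrons transferred.
At equilibrium E = 0, so the Nernst equation gives ln K = nFE°/RT = (2)(96500)(1.58)/((8.314)(298)) = 123.08.

ln K = 123.1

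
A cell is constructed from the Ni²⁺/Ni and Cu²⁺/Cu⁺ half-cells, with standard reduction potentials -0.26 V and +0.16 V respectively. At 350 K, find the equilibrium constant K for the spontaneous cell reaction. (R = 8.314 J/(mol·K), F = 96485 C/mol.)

1.2 × 10^12

E°_cell = +0.16 − (-0.26) = 0.42 V, with n = 2 electrons transferred.
At equilibrium E = 0, so the Nernst equation gives ln K = nFE°/RT = (2)(96485)(0.42)/((8.314)(350)) = 27.85.
K = e^27.85 = 1.2 × 10^12.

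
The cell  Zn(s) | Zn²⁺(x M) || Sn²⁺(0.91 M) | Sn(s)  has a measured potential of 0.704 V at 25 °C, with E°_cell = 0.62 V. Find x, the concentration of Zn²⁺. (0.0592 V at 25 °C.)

0.0013 M

From the Nernst equation, log Q = n(E° − E)/0.0592 = 2(0.62 − 0.704)/0.0592 = -2.838, so Q = 0.00145.
With Q = [Zn²⁺]/[Sn²⁺] and the known concentrations, [Zn²⁺] in the numerator gives [Zn²⁺] = 0.0013 M.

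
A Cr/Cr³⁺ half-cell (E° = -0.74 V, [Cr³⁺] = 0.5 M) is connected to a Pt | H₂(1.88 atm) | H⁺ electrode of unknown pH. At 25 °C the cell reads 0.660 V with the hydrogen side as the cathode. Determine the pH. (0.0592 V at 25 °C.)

pH = 1.31

E°_cell = 0.74 V and n = 6.
log Q = n(E° − E)/0.0592 = 6×(0.74 − 0.660)/0.0592 = 8.108.
With Q = [Cr³⁺]^2·P(H₂)^3 / [H⁺]^6, solving for [H⁺] gives log[H⁺] = -1.315, so pH = 1.31.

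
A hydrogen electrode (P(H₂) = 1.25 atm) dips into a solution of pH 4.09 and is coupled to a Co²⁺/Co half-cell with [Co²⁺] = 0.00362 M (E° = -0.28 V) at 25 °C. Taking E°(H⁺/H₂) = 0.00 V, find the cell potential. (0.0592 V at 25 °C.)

0.11 V

The hydrogen couple is the cathode, so E°_cell = 0.28 V; n = 2.
[H⁺] = 10^(−4.09) = 8.1 × 10^-5 M, and Q = [Co²⁺]·P(H₂) / [H⁺]^2 = 6.85 × 10^5.
E = E° − (0.0592/2) log Q = 0.28 − (0.0592/2)(5.836) = 0.107 V.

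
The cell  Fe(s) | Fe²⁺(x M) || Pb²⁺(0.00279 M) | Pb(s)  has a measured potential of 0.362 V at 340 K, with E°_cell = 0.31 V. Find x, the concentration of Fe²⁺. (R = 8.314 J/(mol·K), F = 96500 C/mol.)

From the Nernst equation, ln Q = nF(E° − E)/RT = 2×96500×(0.31 − 0.362)/(8.314×340) = -3.550, so Q = 0.0287.
With Q = [Fe²⁺]/[Pb²⁺] and the known concentrations, [Fe²⁺] in the numerator gives [Fe²⁺] = 8 × 10^-5 M.

8 × 10^-5 M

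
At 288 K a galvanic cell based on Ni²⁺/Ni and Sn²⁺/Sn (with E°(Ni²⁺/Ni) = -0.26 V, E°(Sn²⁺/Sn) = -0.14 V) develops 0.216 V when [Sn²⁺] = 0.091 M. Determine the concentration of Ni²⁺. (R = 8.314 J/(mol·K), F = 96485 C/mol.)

From the Nernst equation, ln Q = nF(E° − E)/RT = 2×96485×(0.12 − 0.216)/(8.314×288) = -7.737, so Q = 4.36 × 10^-4.
With Q = [Ni²⁺]/[Sn²⁺] and the known concentrations, [Ni²⁺] in the numerator gives [Ni²⁺] = 4 × 10^-5 M.

4 × 10^-5 M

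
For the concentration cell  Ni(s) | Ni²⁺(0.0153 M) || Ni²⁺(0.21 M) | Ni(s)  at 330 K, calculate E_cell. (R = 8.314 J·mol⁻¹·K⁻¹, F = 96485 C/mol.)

Both half-cells are Ni²⁺/Ni, so E°_cell = 0. The concentrated side is the cathode; the cell reaction moves Ni²⁺ from high to low concentration with n = 2.
Q = [Ni²⁺]_dilute/[Ni²⁺]_conc = 0.0153/0.21 = 0.0729.
E = 0 − (RT/nF) ln Q = −((8.314×330)/(2×96485))(-2.619) = 0.0372 V.

0.037 V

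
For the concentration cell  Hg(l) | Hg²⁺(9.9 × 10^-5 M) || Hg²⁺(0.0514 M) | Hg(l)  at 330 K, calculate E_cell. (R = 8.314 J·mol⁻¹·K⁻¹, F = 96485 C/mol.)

Both half-cells are Hg²⁺/Hg, so E°_cell = 0. The concentrated side is the cathode; the cell reaction moves Hg²⁺ from high to low concentration with n = 2.
Q = [Hg²⁺]_dilute/[Hg²⁺]_conc = 9.9 × 10^-5/0.0514 = 0.00193.
E = 0 − (RT/nF) ln Q = −((8.314×330)/(2×96485))(-6.252) = 0.0889 V.

0.089 V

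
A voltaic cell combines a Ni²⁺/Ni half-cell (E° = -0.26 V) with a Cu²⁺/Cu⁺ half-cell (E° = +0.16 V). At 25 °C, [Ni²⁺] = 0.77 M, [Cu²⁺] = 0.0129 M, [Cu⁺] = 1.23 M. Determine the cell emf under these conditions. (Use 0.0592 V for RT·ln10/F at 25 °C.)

0.306 V

The Cu²⁺/Cu⁺ couple has the higher reduction potential and acts as the cathode, so E°_cell = +0.16 − (-0.26) = 0.42 V.
Balancing electrons gives n = 2; the reaction quotient is Q = [Ni²⁺]·[Cu⁺]^2/[Cu²⁺]^2 = 7000.
At 25 °C, E = E° − (0.0592/n) log Q = 0.42 − (0.0592/2)(3.845) = 0.420 − 0.114 = 0.306 V.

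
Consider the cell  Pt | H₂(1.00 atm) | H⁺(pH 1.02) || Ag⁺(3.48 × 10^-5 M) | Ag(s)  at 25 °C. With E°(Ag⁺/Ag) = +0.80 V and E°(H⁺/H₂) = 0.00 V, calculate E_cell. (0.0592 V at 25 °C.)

The Ag⁺/Ag couple is the cathode, so E°_cell = 0.80 V; n = 2.
[H⁺] = 10^(−1.02) = 0.095 M, and Q = [H⁺]^2 / ([Ag⁺]^2·P(H₂)) = 7.53 × 10^6.
E = E° − (0.0592/2) log Q = 0.80 − (0.0592/2)(6.877) = 0.596 V.

0.60 V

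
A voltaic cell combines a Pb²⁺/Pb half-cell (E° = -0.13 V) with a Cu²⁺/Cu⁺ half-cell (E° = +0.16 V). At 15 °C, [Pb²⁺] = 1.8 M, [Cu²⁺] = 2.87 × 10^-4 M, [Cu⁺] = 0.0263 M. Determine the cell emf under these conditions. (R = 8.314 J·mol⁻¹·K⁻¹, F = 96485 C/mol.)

The Cu²⁺/Cu⁺ couple has the higher reduction potential and acts as the cathode, so E°_cell = +0.16 − (-0.13) = 0.29 V.
Balancing electrons gives n = 2; the reaction quotient is Q = [Pb²⁺]·[Cu⁺]^2/[Cu²⁺]^2 = 1.51 × 10^4.
E = E° − (RT/nF) ln Q = 0.29 − (8.314×288)/(2×96485) × (9.623) = 0.290 − 0.119 = 0.171 V.

0.171 V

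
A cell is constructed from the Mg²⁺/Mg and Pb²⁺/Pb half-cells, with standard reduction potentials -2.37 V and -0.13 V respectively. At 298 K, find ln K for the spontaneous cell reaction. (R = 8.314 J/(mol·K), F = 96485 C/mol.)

ln K = 174.5

E°_cell = -0.13 − (-2.37) = 2.24 V, with n = 2 electrons transferred.
At equilibrium E = 0, so the Nernst equation gives ln K = nFE°/RT = (2)(96485)(2.24)/((8.314)(298)) = 174.47.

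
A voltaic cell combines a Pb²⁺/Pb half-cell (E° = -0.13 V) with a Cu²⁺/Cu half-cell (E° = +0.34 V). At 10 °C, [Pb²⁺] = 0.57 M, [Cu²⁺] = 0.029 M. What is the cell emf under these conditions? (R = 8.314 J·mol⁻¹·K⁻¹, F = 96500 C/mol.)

The Cu²⁺/Cu couple has the higher reduction potential and acts as the cathode, so E°_cell = +0.34 − (-0.13) = 0.47 V.
Balancing electrons gives n = 2; the reaction quotient is Q = [Pb²⁺]/[Cu²⁺] = 19.7.
E = E° − (RT/nF) ln Q = 0.47 − (8.314×283)/(2×96500) × (2.978) = 0.470 − 0.036 = 0.434 V.

0.434 V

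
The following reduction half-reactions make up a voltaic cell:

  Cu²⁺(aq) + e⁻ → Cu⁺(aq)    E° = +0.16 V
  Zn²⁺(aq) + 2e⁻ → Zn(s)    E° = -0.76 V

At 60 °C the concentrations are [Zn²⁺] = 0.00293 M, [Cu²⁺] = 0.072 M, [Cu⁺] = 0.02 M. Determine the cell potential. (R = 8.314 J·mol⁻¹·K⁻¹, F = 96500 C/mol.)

The Cu²⁺/Cu⁺ couple has the higher reduction potential and acts as the cathode, so E°_cell = +0.16 − (-0.76) = 0.92 V.
Balancing electrons gives n = 2; the reaction quotient is Q = [Zn²⁺]·[Cu⁺]^2/[Cu²⁺]^2 = 2.26 × 10^-4.
E = E° − (RT/nF) ln Q = 0.92 − (8.314×333)/(2×96500) × (-8.395) = 0.920 + 0.120 = 1.040 V.

1.04 V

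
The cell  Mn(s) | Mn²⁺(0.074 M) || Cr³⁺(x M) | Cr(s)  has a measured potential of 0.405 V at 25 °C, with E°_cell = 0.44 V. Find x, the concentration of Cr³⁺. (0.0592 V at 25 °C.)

3.4 × 10^-4 M

From the Nernst equation, log Q = n(E° − E)/0.0592 = 6(0.44 − 0.405)/0.0592 = 3.547, so Q = 3530.
With Q = [Mn²⁺]^3/[Cr³⁺]^2 and the known concentrations, [Cr³⁺]^2 in the denominator gives [Cr³⁺] = 3.4 × 10^-4 M.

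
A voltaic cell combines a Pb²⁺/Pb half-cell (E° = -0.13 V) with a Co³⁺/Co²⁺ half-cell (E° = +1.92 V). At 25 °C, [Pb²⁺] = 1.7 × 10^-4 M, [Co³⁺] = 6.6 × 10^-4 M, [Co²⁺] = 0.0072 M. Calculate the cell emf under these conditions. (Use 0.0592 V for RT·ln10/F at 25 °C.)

The Co³⁺/Co²⁺ couple has the higher reduction potential and acts as the cathode, so E°_cell = +1.92 − (-0.13) = 2.05 V.
Balancing electrons gives n = 2; the reaction quotient is Q = [Pb²⁺]·[Co²⁺]^2/[Co³⁺]^2 = 0.0202.
At 25 °C, E = E° − (0.0592/n) log Q = 2.05 − (0.0592/2)(-1.694) = 2.050 + 0.050 = 2.100 V.

2.10 V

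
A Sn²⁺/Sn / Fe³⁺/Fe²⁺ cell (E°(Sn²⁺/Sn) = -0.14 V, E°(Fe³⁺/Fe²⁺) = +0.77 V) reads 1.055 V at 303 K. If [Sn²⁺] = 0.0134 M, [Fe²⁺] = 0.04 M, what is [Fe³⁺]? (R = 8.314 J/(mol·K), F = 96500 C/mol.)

From the Nernst equation, ln Q = nF(E° − E)/RT = 2×96500×(0.91 − 1.055)/(8.314×303) = -11.109, so Q = 1.5 × 10^-5.
With Q = [Sn²⁺]·[Fe²⁺]^2/[Fe³⁺]^2 and the known concentrations, [Fe³⁺]^2 in the denominator gives [Fe³⁺] = 1.2 M.

1.2 M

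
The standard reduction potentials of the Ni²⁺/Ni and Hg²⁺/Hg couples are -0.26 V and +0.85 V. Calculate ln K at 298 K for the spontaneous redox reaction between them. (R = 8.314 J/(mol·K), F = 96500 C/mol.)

ln K = 86.5

E°_cell = +0.85 − (-0.26) = 1.11 V, with n = 2 electrons transferred.
At equilibrium E = 0, so the Nernst equation gives ln K = nFE°/RT = (2)(96500)(1.11)/((8.314)(298)) = 86.47.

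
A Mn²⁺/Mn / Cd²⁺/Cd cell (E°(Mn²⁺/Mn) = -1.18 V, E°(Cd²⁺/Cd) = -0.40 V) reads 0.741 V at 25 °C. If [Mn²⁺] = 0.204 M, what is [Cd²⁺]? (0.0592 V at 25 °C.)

0.0098 M

From the Nernst equation, log Q = n(E° − E)/0.0592 = 2(0.78 − 0.741)/0.0592 = 1.318, so Q = 20.8.
With Q = [Mn²⁺]/[Cd²⁺] and the known concentrations, [Cd²⁺] in the denominator gives [Cd²⁺] = 0.0098 M.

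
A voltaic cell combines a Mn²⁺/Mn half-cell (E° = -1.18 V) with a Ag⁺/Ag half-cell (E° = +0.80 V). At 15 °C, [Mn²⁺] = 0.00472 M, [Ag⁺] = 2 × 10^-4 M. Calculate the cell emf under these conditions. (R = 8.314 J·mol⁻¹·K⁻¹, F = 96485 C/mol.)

1.84 V

The Ag⁺/Ag couple has the higher reduction potential and acts as the cathode, so E°_cell = +0.80 − (-1.18) = 1.98 V.
Balancing electrons gives n = 2; the reaction quotient is Q = [Mn²⁺]/[Ag⁺]^2 = 1.18 × 10^5.
E = E° − (RT/nF) ln Q = 1.98 − (8.314×288)/(2×96485) × (11.678) = 1.980 − 0.145 = 1.835 V.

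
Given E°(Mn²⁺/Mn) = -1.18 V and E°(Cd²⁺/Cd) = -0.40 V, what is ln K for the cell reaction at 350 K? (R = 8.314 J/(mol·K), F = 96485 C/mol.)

E°_cell = -0.40 − (-1.18) = 0.78 V, with n = 2 electrons transferred.
At equilibrium E = 0, so the Nernst equation gives ln K = nFE°/RT = (2)(96485)(0.78)/((8.314)(350)) = 51.73.

ln K = 51.7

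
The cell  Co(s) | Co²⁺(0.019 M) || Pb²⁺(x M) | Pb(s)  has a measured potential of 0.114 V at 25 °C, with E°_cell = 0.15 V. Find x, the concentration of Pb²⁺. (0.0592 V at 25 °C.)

From the Nernst equation, log Q = n(E° − E)/0.0592 = 2(0.15 − 0.114)/0.0592 = 1.216, so Q = 16.5.
With Q = [Co²⁺]/[Pb²⁺] and the known concentrations, [Pb²⁺] in the denominator gives [Pb²⁺] = 0.0012 M.

0.0012 M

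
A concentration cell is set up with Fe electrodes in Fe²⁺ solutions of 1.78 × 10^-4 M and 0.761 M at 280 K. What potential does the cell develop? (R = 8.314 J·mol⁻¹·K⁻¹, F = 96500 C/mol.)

Both half-cells are Fe²⁺/Fe, so E°_cell = 0. The concentrated side is the cathode; the cell reaction moves Fe²⁺ from high to low concentration with n = 2.
Q = [Fe²⁺]_dilute/[Fe²⁺]_conc = 1.78 × 10^-4/0.761 = 2.34 × 10^-4.
E = 0 − (RT/nF) ln Q = −((8.314×280)/(2×96500))(-8.361) = 0.1008 V.

0.10 V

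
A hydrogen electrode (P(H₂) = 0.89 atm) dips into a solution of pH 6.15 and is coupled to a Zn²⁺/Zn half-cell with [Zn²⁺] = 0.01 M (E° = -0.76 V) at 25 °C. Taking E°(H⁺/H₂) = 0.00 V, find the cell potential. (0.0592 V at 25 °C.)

0.46 V

The hydrogen couple is the cathode, so E°_cell = 0.76 V; n = 2.
[H⁺] = 10^(−6.15) = 7.1 × 10^-7 M, and Q = [Zn²⁺]·P(H₂) / [H⁺]^2 = 1.78 × 10^10.
E = E° − (0.0592/2) log Q = 0.76 − (0.0592/2)(10.249) = 0.457 V.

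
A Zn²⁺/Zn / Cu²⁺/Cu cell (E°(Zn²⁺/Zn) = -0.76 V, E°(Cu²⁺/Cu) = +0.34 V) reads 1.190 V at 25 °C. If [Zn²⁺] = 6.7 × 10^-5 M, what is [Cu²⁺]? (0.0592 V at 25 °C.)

From the Nernst equation, log Q = n(E° − E)/0.0592 = 2(1.10 − 1.190)/0.0592 = -3.041, so Q = 9.11 × 10^-4.
With Q = [Zn²⁺]/[Cu²⁺] and the known concentrations, [Cu²⁺] in the denominator gives [Cu²⁺] = 0.074 M.

0.074 M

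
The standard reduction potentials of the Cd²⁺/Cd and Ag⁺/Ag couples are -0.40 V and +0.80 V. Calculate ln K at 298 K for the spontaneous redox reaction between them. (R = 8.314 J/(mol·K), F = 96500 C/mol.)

ln K = 93.5

E°_cell = +0.80 − (-0.40) = 1.20 V, with n = 2 electrons transferred.
At equilibrium E = 0, so the Nernst equation gives ln K = nFE°/RT = (2)(96500)(1.20)/((8.314)(298)) = 93.48.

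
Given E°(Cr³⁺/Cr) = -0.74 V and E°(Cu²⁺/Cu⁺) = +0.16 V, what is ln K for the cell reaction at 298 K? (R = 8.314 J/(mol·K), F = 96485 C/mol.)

E°_cell = +0.16 − (-0.74) = 0.90 V, with n = 3 electrons transferred.
At equilibrium E = 0, so the Nernst equation gives ln K = nFE°/RT = (3)(96485)(0.90)/((8.314)(298)) = 105.15.

ln K = 105.1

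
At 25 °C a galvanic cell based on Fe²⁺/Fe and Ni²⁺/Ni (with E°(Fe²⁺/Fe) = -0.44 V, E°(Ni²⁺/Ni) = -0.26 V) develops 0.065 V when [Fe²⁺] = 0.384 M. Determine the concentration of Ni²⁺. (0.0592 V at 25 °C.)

5 × 10^-5 M

From the Nernst equation, log Q = n(E° − E)/0.0592 = 2(0.18 − 0.065)/0.0592 = 3.885, so Q = 7680.
With Q = [Fe²⁺]/[Ni²⁺] and the known concentrations, [Ni²⁺] in the denominator gives [Ni²⁺] = 5 × 10^-5 M.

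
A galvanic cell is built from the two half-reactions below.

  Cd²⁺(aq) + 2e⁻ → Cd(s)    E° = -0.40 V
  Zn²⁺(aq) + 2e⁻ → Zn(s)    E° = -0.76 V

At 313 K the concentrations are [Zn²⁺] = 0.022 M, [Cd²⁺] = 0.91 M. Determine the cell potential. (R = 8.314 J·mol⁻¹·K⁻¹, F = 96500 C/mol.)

The Cd²⁺/Cd couple has the higher reduction potential and acts as the cathode, so E°_cell = -0.40 − (-0.76) = 0.36 V.
Balancing electrons gives n = 2; the reaction quotient is Q = [Zn²⁺]/[Cd²⁺] = 0.0242.
E = E° − (RT/nF) ln Q = 0.36 − (8.314×313)/(2×96500) × (-3.722) = 0.360 + 0.050 = 0.410 V.

0.410 V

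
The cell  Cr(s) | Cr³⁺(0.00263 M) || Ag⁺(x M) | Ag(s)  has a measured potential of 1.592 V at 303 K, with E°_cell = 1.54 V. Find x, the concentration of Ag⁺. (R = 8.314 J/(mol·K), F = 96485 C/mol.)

1.0 M

From the Nernst equation, ln Q = nF(E° − E)/RT = 3×96485×(1.54 − 1.592)/(8.314×303) = -5.975, so Q = 0.00254.
With Q = [Cr³⁺]/[Ag⁺]^3 and the known concentrations, [Ag⁺]^3 in the denominator gives [Ag⁺] = 1.0 M.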